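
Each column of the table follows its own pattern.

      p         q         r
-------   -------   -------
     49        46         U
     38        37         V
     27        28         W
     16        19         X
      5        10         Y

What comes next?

Column p — −11 each step: 49, 38, 27, 16, 5 → -6.
Column q: −9 each step, so 46, 37, 28, 19, 10 → 1.
For the column r, letters move forward 1 place in the alphabet: U, V, W, X, Y → Z.
Combining the parts gives -6  1  Z.

-6  1  Z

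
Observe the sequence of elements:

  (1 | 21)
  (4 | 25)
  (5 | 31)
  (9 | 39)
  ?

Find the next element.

First coordinate — each term is the sum of the two before it: 1, 4, 5, 9 → 14.
Second coordinate: 21, 25, 31, 39 → 49 (differences are 4, 6, 8, … (increasing by 2 each time)).
So the next element is (14 | 49).

(14 | 49)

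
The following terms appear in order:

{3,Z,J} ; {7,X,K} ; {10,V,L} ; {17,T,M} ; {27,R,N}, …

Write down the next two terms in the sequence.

{44,P,O}, {71,N,P}

First entry: each term is the sum of the two before it; 3, 7, 10, 17, 27 → 44 → 71.
For the first letter, letters move back 2 places in the alphabet: Z, X, V, T, R → P → N.
Second letter goes J, K, L, M, N → O → P (letters move forward 1 place in the alphabet).
Putting the parts together: {44,P,O} and then {71,N,P}.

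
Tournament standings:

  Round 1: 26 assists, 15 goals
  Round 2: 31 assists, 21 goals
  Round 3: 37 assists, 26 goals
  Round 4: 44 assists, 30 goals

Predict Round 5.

Assists — differences are 5, 6, 7, … (increasing by 1 each time): 26, 31, 37, 44 → 52.
Goals — differences are 6, 5, 4, … (decreasing by 1 each time): 15, 21, 26, 30 → 33.
Combining the parts gives 52 assists, 33 goals.

52 assists, 33 goals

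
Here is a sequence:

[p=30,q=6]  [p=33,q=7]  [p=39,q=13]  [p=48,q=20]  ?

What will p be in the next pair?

60

P: differences are 3, 6, 9, … (increasing by 3 each time); 30, 33, 39, 48 → 60.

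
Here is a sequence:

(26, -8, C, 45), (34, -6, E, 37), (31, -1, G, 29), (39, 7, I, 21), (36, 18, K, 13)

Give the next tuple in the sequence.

First slot: 26, 34, 31, 39, 36 → 44 (alternating steps +8, −3, +8, −3, …).
Second slot goes -8, -6, -1, 7, 18 → 32 (differences are 2, 5, 8, … (increasing by 3 each time)).
Letter: C, E, G, I, K → M (letters move forward 2 places in the alphabet).
Fourth slot: −8 each step, so 45, 37, 29, 21, 13 → 5.
So the next tuple is (44, 32, M, 5).

(44, 32, M, 5)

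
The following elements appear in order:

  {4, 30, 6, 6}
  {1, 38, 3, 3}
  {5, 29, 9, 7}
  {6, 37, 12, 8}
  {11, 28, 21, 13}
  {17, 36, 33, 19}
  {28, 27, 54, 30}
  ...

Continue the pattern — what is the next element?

{45, 35, 87, 47}

First entry: 4, 1, 5, 6, 11, 17, 28 → 45 (each term is the sum of the two before it).
Second entry: alternating steps +8, −9, +8, −9, …, so 30, 38, 29, 37, 28, 36, 27 → 35.
Third entry: each term is the sum of the two before it; 6, 3, 9, 12, 21, 33, 54 → 87.
For the fourth entry, always 2 more than the first entry: 6, 3, 7, 8, 13, 19, 30 → 47.
Combining the parts gives {45, 35, 87, 47}.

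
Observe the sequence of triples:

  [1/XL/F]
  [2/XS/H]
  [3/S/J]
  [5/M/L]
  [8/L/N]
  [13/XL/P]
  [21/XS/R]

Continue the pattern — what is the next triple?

[34/S/T]

First part — each term is the sum of the two before it: 1, 2, 3, 5, 8, 13, 21 → 34.
Size — repeats XL → XS → S → M → L: XL, XS, S, M, L, XL, XS → S.
Letter: F, H, J, L, N, P, R → T (letters move forward 2 places in the alphabet).
Combining the parts gives [34/S/T].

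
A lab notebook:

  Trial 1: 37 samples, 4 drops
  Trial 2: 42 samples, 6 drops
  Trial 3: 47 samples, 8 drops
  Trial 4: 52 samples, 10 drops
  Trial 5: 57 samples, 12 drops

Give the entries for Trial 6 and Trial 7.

62 samples, 14 drops; 67 samples, 16 drops

Samples: +5 each step; 37, 42, 47, 52, 57 → 62 → 67.
Drops — +2 each step: 4, 6, 8, 10, 12 → 14 → 16.
Putting the parts together: 62 samples, 14 drops and then 67 samples, 16 drops.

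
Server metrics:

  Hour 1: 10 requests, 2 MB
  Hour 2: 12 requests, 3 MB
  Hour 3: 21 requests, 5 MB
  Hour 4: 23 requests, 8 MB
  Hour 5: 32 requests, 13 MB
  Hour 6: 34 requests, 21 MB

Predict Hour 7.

Requests: alternating steps +2, +9, +2, +9, …, so 10, 12, 21, 23, 32, 34 → 43.
For the MB, each term is the sum of the two before it: 2, 3, 5, 8, 13, 21 → 34.
Combining the parts gives 43 requests, 34 MB.

43 requests, 34 MB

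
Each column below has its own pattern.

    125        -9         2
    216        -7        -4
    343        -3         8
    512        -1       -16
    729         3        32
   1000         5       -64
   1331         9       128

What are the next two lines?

For the first component, perfect cubes: 5³, 6³, 7³, …: 125, 216, 343, 512, 729, 1000, 1331 → 1728 → 2197.
Second component: -9, -7, -3, -1, 3, 5, 9 → 11 → 15 (alternating steps +2, +4, +2, +4, …).
Third component: 2, -4, 8, -16, 32, -64, 128 → -256 → 512 (×(-2) each step).
So the next two lines are 1728  11  -256 and 2197  15  512.

1728  11  -256; 2197  15  512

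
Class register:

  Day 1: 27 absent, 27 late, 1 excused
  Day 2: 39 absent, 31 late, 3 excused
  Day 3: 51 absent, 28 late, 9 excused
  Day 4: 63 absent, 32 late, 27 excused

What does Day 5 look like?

75 absent, 29 late, 81 excused

For the absent, +12 each step: 27, 39, 51, 63 → 75.
Late — alternating steps +4, −3, +4, −3, …: 27, 31, 28, 32 → 29.
Excused goes 1, 3, 9, 27 → 81 (×3 each step).
Combining the parts gives 75 absent, 29 late, 81 excused.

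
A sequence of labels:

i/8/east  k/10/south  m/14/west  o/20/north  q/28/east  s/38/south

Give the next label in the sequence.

Letter: i, k, m, o, q, s → u (letters move forward 2 places in the alphabet).
Second component: differences are 2, 4, 6, … (increasing by 2 each time), so 8, 10, 14, 20, 28, 38 → 50.
Direction: repeats east → south → west → north, so east, south, west, north, east, south → west.
Putting it together: u/50/west.

u/50/west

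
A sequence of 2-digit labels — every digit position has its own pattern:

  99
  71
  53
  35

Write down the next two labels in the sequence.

First digit goes 9, 7, 5, 3 → 1 → 9 (−2 each step, mod 10).
Second digit — +2 each step, mod 10: 9, 1, 3, 5 → 7 → 9.
So the next two labels are 17 and 99.

17, 99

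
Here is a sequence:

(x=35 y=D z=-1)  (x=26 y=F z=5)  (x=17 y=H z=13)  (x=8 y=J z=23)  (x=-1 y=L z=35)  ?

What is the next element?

X: −9 each step; 35, 26, 17, 8, -1 → -10.
For the y, letters move forward 2 places in the alphabet: D, F, H, J, L → N.
For the z, differences are 6, 8, 10, … (increasing by 2 each time): -1, 5, 13, 23, 35 → 49.
Combining the parts gives (x=-10 y=N z=49).

(x=-10 y=N z=49)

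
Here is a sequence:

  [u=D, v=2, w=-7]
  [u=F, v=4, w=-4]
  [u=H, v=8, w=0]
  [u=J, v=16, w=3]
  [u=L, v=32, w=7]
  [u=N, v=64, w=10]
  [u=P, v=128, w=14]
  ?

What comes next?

U: D, F, H, J, L, N, P → R (letters move forward 2 places in the alphabet).
V: ×2 each step, so 2, 4, 8, 16, 32, 64, 128 → 256.
W: alternating steps +3, +4, +3, +4, …, so -7, -4, 0, 3, 7, 10, 14 → 17.
So the next element is [u=R, v=256, w=17].

[u=R, v=256, w=17]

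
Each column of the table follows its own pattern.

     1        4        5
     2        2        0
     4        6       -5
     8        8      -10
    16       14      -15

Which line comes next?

32  22  -20

First component: ×2 each step; 1, 2, 4, 8, 16 → 32.
Second component: each term is the sum of the two before it; 4, 2, 6, 8, 14 → 22.
For the third component, −5 each step: 5, 0, -5, -10, -15 → -20.
So the next line is 32  22  -20.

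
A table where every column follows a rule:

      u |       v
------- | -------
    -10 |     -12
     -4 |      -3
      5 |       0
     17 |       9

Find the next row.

Column u: differences are 6, 9, 12, … (increasing by 3 each time), so -10, -4, 5, 17 → 32.
Column v: alternating steps +9, +3, +9, +3, …; -12, -3, 0, 9 → 12.
Combining the parts gives 32  12.

32  12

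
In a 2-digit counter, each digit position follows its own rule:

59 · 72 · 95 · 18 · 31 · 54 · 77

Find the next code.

90

First digit goes 5, 7, 9, 1, 3, 5, 7 → 9 (+2 each step, mod 10).
Second digit: +3 each step, mod 10; 9, 2, 5, 8, 1, 4, 7 → 0.
So the next code is 90.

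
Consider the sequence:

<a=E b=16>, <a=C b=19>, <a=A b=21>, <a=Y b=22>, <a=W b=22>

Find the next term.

<a=U b=21>

A: letters move back 2 places in the alphabet, wrapping A→Z; E, C, A, Y, W → U.
B: 16, 19, 21, 22, 22 → 21 (differences are 3, 2, 1, … (decreasing by 1 each time)).
Combining the parts gives <a=U b=21>.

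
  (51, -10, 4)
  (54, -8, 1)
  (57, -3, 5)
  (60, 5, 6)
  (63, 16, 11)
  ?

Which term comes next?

First slot: +3 each step, so 51, 54, 57, 60, 63 → 66.
Second slot goes -10, -8, -3, 5, 16 → 30 (differences are 2, 5, 8, … (increasing by 3 each time)).
Third slot — each term is the sum of the two before it: 4, 1, 5, 6, 11 → 17.
Putting it together: (66, 30, 17).

(66, 30, 17)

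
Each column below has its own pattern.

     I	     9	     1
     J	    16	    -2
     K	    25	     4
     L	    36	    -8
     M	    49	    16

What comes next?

Letter goes I, J, K, L, M → N (letters move forward 1 place in the alphabet).
Second component goes 9, 16, 25, 36, 49 → 64 (perfect squares: 3², 4², 5², …).
Third component — ×(-2) each step: 1, -2, 4, -8, 16 → -32.
So the next row is N  64  -32.

N  64  -32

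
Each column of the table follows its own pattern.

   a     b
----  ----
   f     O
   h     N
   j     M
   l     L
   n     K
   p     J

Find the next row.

Column a — letters move forward 2 places in the alphabet: f, h, j, l, n, p → r.
Column b: letters move back 1 place in the alphabet; O, N, M, L, K, J → I.
So the next row is r  I.

r  I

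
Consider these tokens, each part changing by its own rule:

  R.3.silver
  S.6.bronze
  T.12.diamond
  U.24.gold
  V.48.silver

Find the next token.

W.96.bronze

Letter — letters move forward 1 place in the alphabet: R, S, T, U, V → W.
Second component: ×2 each step, so 3, 6, 12, 24, 48 → 96.
For the rank, repeats silver → bronze → diamond → gold: silver, bronze, diamond, gold, silver → bronze.
Combining the parts gives W.96.bronze.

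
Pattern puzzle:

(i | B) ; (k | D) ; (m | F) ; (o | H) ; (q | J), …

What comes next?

(s | L)

First letter — letters move forward 2 places in the alphabet: i, k, m, o, q → s.
Second letter — letters move forward 2 places in the alphabet: B, D, F, H, J → L.
Combining the parts gives (s | L).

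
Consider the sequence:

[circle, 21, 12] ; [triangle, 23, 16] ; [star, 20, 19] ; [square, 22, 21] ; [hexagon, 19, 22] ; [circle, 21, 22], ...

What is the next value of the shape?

Shape: repeats circle → triangle → star → square → hexagon, so circle, triangle, star, square, hexagon, circle → triangle.

triangle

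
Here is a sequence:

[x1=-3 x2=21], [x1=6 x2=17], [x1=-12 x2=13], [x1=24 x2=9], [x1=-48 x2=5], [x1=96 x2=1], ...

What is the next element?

For the x1, ×(-2) each step: -3, 6, -12, 24, -48, 96 → -192.
X2: −4 each step; 21, 17, 13, 9, 5, 1 → -3.
Combining the parts gives [x1=-192 x2=-3].

[x1=-192 x2=-3]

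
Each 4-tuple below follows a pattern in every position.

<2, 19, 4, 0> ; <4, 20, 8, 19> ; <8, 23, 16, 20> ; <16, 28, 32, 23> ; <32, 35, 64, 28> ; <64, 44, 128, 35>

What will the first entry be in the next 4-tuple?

128

First entry: ×2 each step, so 2, 4, 8, 16, 32, 64 → 128.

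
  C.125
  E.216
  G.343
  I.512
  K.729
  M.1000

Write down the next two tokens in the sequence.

Letter goes C, E, G, I, K, M → O → Q (letters move forward 2 places in the alphabet).
Second component: perfect cubes: 5³, 6³, 7³, …, so 125, 216, 343, 512, 729, 1000 → 1331 → 1728.
Putting the parts together: O.1331 and then Q.1728.

O.1331, Q.1728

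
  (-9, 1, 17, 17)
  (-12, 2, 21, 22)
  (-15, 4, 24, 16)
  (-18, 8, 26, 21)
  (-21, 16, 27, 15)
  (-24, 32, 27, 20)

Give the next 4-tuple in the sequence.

(-27, 64, 26, 14)

First component: -9, -12, -15, -18, -21, -24 → -27 (−3 each step).
Second component: ×2 each step; 1, 2, 4, 8, 16, 32 → 64.
Third component goes 17, 21, 24, 26, 27, 27 → 26 (differences are 4, 3, 2, … (decreasing by 1 each time)).
Fourth component goes 17, 22, 16, 21, 15, 20 → 14 (alternating steps +5, −6, +5, −6, …).
So the next 4-tuple is (-27, 64, 26, 14).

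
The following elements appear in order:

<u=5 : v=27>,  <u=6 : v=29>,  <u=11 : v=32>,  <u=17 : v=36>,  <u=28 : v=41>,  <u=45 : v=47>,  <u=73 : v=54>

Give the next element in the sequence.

For the u, each term is the sum of the two before it: 5, 6, 11, 17, 28, 45, 73 → 118.
V goes 27, 29, 32, 36, 41, 47, 54 → 62 (differences are 2, 3, 4, … (increasing by 1 each time)).
Combining the parts gives <u=118 : v=62>.

<u=118 : v=62>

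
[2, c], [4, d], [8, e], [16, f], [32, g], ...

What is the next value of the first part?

First part goes 2, 4, 8, 16, 32 → 64 (×2 each step).

64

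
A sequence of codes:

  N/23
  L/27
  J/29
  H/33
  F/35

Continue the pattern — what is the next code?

D/39

Letter — letters move back 2 places in the alphabet: N, L, J, H, F → D.
For the second component, alternating steps +4, +2, +4, +2, …: 23, 27, 29, 33, 35 → 39.
Combining the parts gives D/39.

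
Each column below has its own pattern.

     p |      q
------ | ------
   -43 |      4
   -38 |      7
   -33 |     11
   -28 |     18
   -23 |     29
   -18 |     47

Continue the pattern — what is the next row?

Column p: +5 each step, so -43, -38, -33, -28, -23, -18 → -13.
Column q — each term is the sum of the two before it: 4, 7, 11, 18, 29, 47 → 76.
So the next row is -13  76.

-13  76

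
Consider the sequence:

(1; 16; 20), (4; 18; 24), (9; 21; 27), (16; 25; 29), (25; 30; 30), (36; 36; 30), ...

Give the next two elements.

First entry — perfect squares: 1², 2², 3², …: 1, 4, 9, 16, 25, 36 → 49 → 64.
Second entry: differences are 2, 3, 4, … (increasing by 1 each time), so 16, 18, 21, 25, 30, 36 → 43 → 51.
For the third entry, differences are 4, 3, 2, … (decreasing by 1 each time): 20, 24, 27, 29, 30, 30 → 29 → 27.
Putting the parts together: (49; 43; 29) and then (64; 51; 27).

(49; 43; 29), (64; 51; 27)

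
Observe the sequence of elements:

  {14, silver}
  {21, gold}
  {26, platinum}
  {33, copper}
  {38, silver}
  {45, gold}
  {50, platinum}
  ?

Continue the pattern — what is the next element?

First slot: alternating steps +7, +5, +7, +5, …, so 14, 21, 26, 33, 38, 45, 50 → 57.
Metal: silver, gold, platinum, copper, silver, gold, platinum → copper (repeats silver → gold → platinum → copper).
Putting it together: {57, copper}.

{57, copper}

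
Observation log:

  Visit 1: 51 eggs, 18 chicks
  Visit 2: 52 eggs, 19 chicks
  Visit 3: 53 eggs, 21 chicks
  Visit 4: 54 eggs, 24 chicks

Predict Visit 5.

55 eggs, 28 chicks

Eggs: 51, 52, 53, 54 → 55 (+1 each step).
For the chicks, differences are 1, 2, 3, … (increasing by 1 each time): 18, 19, 21, 24 → 28.
Combining the parts gives 55 eggs, 28 chicks.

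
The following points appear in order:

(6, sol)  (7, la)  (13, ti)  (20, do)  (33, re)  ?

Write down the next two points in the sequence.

(53, mi), (86, fa)

First value: each term is the sum of the two before it; 6, 7, 13, 20, 33 → 53 → 86.
Note: runs through the solfège scale do→ti; sol, la, ti, do, re → mi → fa.
Putting the parts together: (53, mi) and then (86, fa).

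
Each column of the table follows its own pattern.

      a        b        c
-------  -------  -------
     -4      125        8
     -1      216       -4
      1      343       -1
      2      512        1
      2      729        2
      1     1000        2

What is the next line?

Column a — differences are 3, 2, 1, … (decreasing by 1 each time): -4, -1, 1, 2, 2, 1 → -1.
Column b: perfect cubes: 5³, 6³, 7³, …, so 125, 216, 343, 512, 729, 1000 → 1331.
Column c: always the previous value of the column a; 8, -4, -1, 1, 2, 2 → 1.
Putting it together: -1  1331  1.

-1  1331  1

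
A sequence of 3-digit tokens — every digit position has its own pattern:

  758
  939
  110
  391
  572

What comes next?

753

First digit — +2 each step, mod 10: 7, 9, 1, 3, 5 → 7.
Second digit: 5, 3, 1, 9, 7 → 5 (−2 each step, mod 10).
Third digit: 8, 9, 0, 1, 2 → 3 (+1 each step, mod 10).
So the next token is 753.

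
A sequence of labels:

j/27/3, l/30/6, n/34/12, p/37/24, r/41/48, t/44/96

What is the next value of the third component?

192

Letter: letters move forward 2 places in the alphabet, so j, l, n, p, r, t → v.
Second component: 27, 30, 34, 37, 41, 44 → 48 (alternating steps +3, +4, +3, +4, …).
For the third component, ×2 each step: 3, 6, 12, 24, 48, 96 → 192.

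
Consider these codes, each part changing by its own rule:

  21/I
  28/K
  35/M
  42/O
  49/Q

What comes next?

56/S

First component goes 21, 28, 35, 42, 49 → 56 (+7 each step).
Letter — letters move forward 2 places in the alphabet: I, K, M, O, Q → S.
Combining the parts gives 56/S.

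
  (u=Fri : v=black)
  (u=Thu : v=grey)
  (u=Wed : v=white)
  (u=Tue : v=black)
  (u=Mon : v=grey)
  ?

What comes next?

For the u, runs backward through the weekdays Mon→Sun: Fri, Thu, Wed, Tue, Mon → Sun.
V: repeats black → grey → white, so black, grey, white, black, grey → white.
Putting it together: (u=Sun : v=white).

(u=Sun : v=white)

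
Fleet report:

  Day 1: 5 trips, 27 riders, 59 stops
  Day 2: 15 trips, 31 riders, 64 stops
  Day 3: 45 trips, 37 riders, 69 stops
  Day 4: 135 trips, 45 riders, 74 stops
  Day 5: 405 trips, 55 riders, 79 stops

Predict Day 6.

For the trips, ×3 each step: 5, 15, 45, 135, 405 → 1215.
Riders — differences are 4, 6, 8, … (increasing by 2 each time): 27, 31, 37, 45, 55 → 67.
Stops: +5 each step, so 59, 64, 69, 74, 79 → 84.
So the next record is 1215 trips, 67 riders, 84 stops.

1215 trips, 67 riders, 84 stops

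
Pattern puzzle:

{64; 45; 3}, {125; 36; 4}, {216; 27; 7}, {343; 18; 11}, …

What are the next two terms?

First slot goes 64, 125, 216, 343 → 512 → 729 (perfect cubes: 4³, 5³, 6³, …).
Second slot: −9 each step, so 45, 36, 27, 18 → 9 → 0.
Third slot: 3, 4, 7, 11 → 18 → 29 (each term is the sum of the two before it).
So the next two terms are {512; 9; 18} and {729; 0; 29}.

{512; 9; 18}, {729; 0; 29}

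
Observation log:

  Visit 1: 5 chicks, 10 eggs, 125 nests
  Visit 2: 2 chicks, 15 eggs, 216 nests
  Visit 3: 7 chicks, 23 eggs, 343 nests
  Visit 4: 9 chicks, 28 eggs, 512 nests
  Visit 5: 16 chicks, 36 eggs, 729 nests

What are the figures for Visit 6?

For the chicks, each term is the sum of the two before it: 5, 2, 7, 9, 16 → 25.
Eggs — alternating steps +5, +8, +5, +8, …: 10, 15, 23, 28, 36 → 41.
Nests: 125, 216, 343, 512, 729 → 1000 (perfect cubes: 5³, 6³, 7³, …).
Combining the parts gives 25 chicks, 41 eggs, 1000 nests.

25 chicks, 41 eggs, 1000 nests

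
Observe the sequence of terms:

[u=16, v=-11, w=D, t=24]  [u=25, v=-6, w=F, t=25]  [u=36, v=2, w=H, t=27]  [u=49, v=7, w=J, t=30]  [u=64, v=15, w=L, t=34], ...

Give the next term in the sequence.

[u=81, v=20, w=N, t=39]

U: perfect squares: 4², 5², 6², …, so 16, 25, 36, 49, 64 → 81.
V goes -11, -6, 2, 7, 15 → 20 (alternating steps +5, +8, +5, +8, …).
W — letters move forward 2 places in the alphabet: D, F, H, J, L → N.
T goes 24, 25, 27, 30, 34 → 39 (differences are 1, 2, 3, … (increasing by 1 each time)).
So the next term is [u=81, v=20, w=N, t=39].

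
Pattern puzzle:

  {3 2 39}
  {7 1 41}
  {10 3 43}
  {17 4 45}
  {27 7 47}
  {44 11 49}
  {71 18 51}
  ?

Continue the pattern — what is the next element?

{115 29 53}

First coordinate — each term is the sum of the two before it: 3, 7, 10, 17, 27, 44, 71 → 115.
Second coordinate: each term is the sum of the two before it, so 2, 1, 3, 4, 7, 11, 18 → 29.
Third coordinate: +2 each step, so 39, 41, 43, 45, 47, 49, 51 → 53.
Putting it together: {115 29 53}.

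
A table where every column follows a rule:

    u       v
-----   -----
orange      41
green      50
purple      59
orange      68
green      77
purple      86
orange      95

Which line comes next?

For the column u, repeats orange → green → purple: orange, green, purple, orange, green, purple, orange → green.
Column v: +9 each step, so 41, 50, 59, 68, 77, 86, 95 → 104.
Putting it together: green  104.

green  104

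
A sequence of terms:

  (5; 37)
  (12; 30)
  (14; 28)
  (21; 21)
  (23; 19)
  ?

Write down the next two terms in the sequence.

First component: 5, 12, 14, 21, 23 → 30 → 32 (alternating steps +7, +2, +7, +2, …).
Second component: together with the first component always sums to 42; 37, 30, 28, 21, 19 → 12 → 10.
Putting the parts together: (30; 12) and then (32; 10).

(30; 12), (32; 10)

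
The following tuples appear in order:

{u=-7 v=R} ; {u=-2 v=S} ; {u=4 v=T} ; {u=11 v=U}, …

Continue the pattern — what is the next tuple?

{u=19 v=V}

U: differences are 5, 6, 7, … (increasing by 1 each time); -7, -2, 4, 11 → 19.
V goes R, S, T, U → V (letters move forward 1 place in the alphabet).
Putting it together: {u=19 v=V}.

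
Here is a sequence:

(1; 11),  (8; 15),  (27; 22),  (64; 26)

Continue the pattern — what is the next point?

First coordinate: perfect cubes: 1³, 2³, 3³, …, so 1, 8, 27, 64 → 125.
Second coordinate — alternating steps +4, +7, +4, +7, …: 11, 15, 22, 26 → 33.
Combining the parts gives (125; 33).

(125; 33)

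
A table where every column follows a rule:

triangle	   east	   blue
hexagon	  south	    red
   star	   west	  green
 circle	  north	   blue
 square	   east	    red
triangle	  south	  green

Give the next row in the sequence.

Shape — repeats triangle → hexagon → star → circle → square: triangle, hexagon, star, circle, square, triangle → hexagon.
For the direction, repeats east → south → west → north: east, south, west, north, east, south → west.
Colour — repeats blue → red → green: blue, red, green, blue, red, green → blue.
Combining the parts gives hexagon  west  blue.

hexagon  west  blue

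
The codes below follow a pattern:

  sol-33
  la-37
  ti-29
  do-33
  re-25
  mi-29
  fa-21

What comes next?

sol-25

Note: runs through the solfège scale do→ti; sol, la, ti, do, re, mi, fa → sol.
For the second component, alternating steps +4, −8, +4, −8, …: 33, 37, 29, 33, 25, 29, 21 → 25.
So the next code is sol-25.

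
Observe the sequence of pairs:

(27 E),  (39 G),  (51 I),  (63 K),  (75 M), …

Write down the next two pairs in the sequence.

First slot: 27, 39, 51, 63, 75 → 87 → 99 (+12 each step).
Letter goes E, G, I, K, M → O → Q (letters move forward 2 places in the alphabet).
Putting the parts together: (87 O) and then (99 Q).

(87 O), (99 Q)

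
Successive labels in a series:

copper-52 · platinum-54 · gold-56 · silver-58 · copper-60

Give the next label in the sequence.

Metal goes copper, platinum, gold, silver, copper → platinum (repeats copper → platinum → gold → silver).
For the second component, +2 each step: 52, 54, 56, 58, 60 → 62.
So the next label is platinum-62.

platinum-62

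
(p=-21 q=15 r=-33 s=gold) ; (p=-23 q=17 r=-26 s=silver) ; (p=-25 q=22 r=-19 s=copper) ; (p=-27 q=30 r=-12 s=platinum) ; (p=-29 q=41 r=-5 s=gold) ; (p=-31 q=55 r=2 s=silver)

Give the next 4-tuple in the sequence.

For the p, −2 each step: -21, -23, -25, -27, -29, -31 → -33.
For the q, differences are 2, 5, 8, … (increasing by 3 each time): 15, 17, 22, 30, 41, 55 → 72.
R: +7 each step, so -33, -26, -19, -12, -5, 2 → 9.
S — repeats gold → silver → copper → platinum: gold, silver, copper, platinum, gold, silver → copper.
Putting it together: (p=-33 q=72 r=9 s=copper).

(p=-33 q=72 r=9 s=copper)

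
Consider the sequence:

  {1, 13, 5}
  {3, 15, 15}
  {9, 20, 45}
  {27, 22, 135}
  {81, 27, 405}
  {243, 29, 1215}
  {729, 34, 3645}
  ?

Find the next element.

{2187, 36, 10935}

First value — ×3 each step: 1, 3, 9, 27, 81, 243, 729 → 2187.
Second value: 13, 15, 20, 22, 27, 29, 34 → 36 (alternating steps +2, +5, +2, +5, …).
Third value: 5, 15, 45, 135, 405, 1215, 3645 → 10935 (×3 each step).
Combining the parts gives {2187, 36, 10935}.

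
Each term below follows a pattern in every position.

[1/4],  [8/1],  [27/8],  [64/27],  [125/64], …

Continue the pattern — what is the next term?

For the first component, perfect cubes: 1³, 2³, 3³, …: 1, 8, 27, 64, 125 → 216.
Second component goes 4, 1, 8, 27, 64 → 125 (always the previous value of the first component).
Combining the parts gives [216/125].

[216/125]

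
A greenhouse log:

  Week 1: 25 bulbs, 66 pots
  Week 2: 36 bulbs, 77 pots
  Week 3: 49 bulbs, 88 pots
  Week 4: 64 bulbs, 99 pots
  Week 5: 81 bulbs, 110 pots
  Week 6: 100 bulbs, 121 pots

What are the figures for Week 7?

Bulbs goes 25, 36, 49, 64, 81, 100 → 121 (perfect squares: 5², 6², 7², …).
Pots: +11 each step, so 66, 77, 88, 99, 110, 121 → 132.
Putting it together: 121 bulbs, 132 pots.

121 bulbs, 132 pots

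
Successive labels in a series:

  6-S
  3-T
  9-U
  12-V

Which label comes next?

First component: each term is the sum of the two before it; 6, 3, 9, 12 → 21.
Letter: letters move forward 1 place in the alphabet, so S, T, U, V → W.
So the next label is 21-W.

21-W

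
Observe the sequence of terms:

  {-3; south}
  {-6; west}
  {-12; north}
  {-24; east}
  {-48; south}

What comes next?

First coordinate: ×2 each step; -3, -6, -12, -24, -48 → -96.
Direction: repeats south → west → north → east; south, west, north, east, south → west.
So the next term is {-96; west}.

{-96; west}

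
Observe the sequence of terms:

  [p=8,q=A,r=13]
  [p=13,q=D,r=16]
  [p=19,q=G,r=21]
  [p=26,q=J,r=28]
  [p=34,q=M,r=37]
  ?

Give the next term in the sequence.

P: differences are 5, 6, 7, … (increasing by 1 each time), so 8, 13, 19, 26, 34 → 43.
Q — letters move forward 3 places in the alphabet: A, D, G, J, M → P.
R — differences are 3, 5, 7, … (increasing by 2 each time): 13, 16, 21, 28, 37 → 48.
So the next term is [p=43,q=P,r=48].

[p=43,q=P,r=48]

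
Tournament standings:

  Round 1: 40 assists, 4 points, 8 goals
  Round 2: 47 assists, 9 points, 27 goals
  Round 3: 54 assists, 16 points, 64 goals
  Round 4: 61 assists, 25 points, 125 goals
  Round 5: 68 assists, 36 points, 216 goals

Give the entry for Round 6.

75 assists, 49 points, 343 goals

Assists: +7 each step; 40, 47, 54, 61, 68 → 75.
Points goes 4, 9, 16, 25, 36 → 49 (perfect squares: 2², 3², 4², …).
Goals — perfect cubes: 2³, 3³, 4³, …: 8, 27, 64, 125, 216 → 343.
Putting it together: 75 assists, 49 points, 343 goals.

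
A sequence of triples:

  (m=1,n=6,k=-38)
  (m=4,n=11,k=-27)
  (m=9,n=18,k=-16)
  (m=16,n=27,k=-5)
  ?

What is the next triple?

For the m, perfect squares: 1², 2², 3², …: 1, 4, 9, 16 → 25.
N goes 6, 11, 18, 27 → 38 (differences are 5, 7, 9, … (increasing by 2 each time)).
K: -38, -27, -16, -5 → 6 (+11 each step).
Putting it together: (m=25,n=38,k=6).

(m=25,n=38,k=6)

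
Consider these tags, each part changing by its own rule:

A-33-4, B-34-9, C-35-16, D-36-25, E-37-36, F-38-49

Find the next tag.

G-39-64

Letter goes A, B, C, D, E, F → G (letters move forward 1 place in the alphabet).
Second component goes 33, 34, 35, 36, 37, 38 → 39 (+1 each step).
Third component: perfect squares: 2², 3², 4², …, so 4, 9, 16, 25, 36, 49 → 64.
So the next tag is G-39-64.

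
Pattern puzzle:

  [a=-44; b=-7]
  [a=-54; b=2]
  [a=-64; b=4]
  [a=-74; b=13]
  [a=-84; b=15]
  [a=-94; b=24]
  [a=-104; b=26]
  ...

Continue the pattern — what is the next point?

[a=-114; b=35]

A — −10 each step: -44, -54, -64, -74, -84, -94, -104 → -114.
B: -7, 2, 4, 13, 15, 24, 26 → 35 (alternating steps +9, +2, +9, +2, …).
Combining the parts gives [a=-114; b=35].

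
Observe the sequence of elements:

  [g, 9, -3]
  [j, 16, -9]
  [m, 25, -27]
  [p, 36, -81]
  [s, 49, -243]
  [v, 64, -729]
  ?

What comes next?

For the letter, letters move forward 3 places in the alphabet: g, j, m, p, s, v → y.
Second part: perfect squares: 3², 4², 5², …, so 9, 16, 25, 36, 49, 64 → 81.
Third part goes -3, -9, -27, -81, -243, -729 → -2187 (×3 each step).
Putting it together: [y, 81, -2187].

[y, 81, -2187]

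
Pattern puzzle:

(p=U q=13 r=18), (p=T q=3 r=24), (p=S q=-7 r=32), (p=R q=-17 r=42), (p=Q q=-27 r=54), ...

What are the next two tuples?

P: letters move back 1 place in the alphabet, so U, T, S, R, Q → P → O.
Q: −10 each step; 13, 3, -7, -17, -27 → -37 → -47.
For the r, differences are 6, 8, 10, … (increasing by 2 each time): 18, 24, 32, 42, 54 → 68 → 84.
So the next two tuples are (p=P q=-37 r=68) and (p=O q=-47 r=84).

(p=P q=-37 r=68), (p=O q=-47 r=84)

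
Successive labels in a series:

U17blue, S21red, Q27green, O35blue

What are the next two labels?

Letter: letters move back 2 places in the alphabet, so U, S, Q, O → M → K.
Second component: differences are 4, 6, 8, … (increasing by 2 each time); 17, 21, 27, 35 → 45 → 57.
Colour: repeats blue → red → green, so blue, red, green, blue → red → green.
So the next two labels are M45red and K57green.

M45red, K57green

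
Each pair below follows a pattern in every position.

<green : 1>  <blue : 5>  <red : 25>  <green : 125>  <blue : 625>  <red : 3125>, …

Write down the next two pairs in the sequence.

<green : 15625>, <blue : 78125>

For the colour, repeats green → blue → red: green, blue, red, green, blue, red → green → blue.
Second part goes 1, 5, 25, 125, 625, 3125 → 15625 → 78125 (×5 each step).
Putting the parts together: <green : 15625> and then <blue : 78125>.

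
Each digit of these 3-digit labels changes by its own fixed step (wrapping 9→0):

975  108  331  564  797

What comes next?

For the first digit, +2 each step, mod 10: 9, 1, 3, 5, 7 → 9.
For the second digit, +3 each step, mod 10: 7, 0, 3, 6, 9 → 2.
Third digit: 5, 8, 1, 4, 7 → 0 (+3 each step, mod 10).
Combining the parts gives 920.

920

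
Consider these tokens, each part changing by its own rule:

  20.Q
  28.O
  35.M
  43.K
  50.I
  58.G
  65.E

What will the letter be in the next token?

Letter: Q, O, M, K, I, G, E → C (letters move back 2 places in the alphabet).

C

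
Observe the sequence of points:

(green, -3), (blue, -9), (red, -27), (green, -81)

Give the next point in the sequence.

Colour: repeats green → blue → red; green, blue, red, green → blue.
Second value: ×3 each step, so -3, -9, -27, -81 → -243.
So the next point is (blue, -243).

(blue, -243)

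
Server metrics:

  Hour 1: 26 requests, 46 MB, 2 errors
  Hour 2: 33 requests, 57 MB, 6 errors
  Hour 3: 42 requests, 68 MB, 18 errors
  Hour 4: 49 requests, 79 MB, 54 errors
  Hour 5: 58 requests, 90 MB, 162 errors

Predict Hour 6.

65 requests, 101 MB, 486 errors

Requests goes 26, 33, 42, 49, 58 → 65 (alternating steps +7, +9, +7, +9, …).
MB goes 46, 57, 68, 79, 90 → 101 (+11 each step).
Errors: ×3 each step, so 2, 6, 18, 54, 162 → 486.
So the next row is 65 requests, 101 MB, 486 errors.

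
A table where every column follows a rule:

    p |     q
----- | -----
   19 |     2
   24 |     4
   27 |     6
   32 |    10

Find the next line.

Column p goes 19, 24, 27, 32 → 35 (alternating steps +5, +3, +5, +3, …).
Column q: each term is the sum of the two before it; 2, 4, 6, 10 → 16.
Putting it together: 35  16.

35  16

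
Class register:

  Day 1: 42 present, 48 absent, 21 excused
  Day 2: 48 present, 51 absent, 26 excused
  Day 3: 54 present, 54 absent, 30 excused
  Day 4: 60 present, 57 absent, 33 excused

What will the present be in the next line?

66

Present: +6 each step; 42, 48, 54, 60 → 66.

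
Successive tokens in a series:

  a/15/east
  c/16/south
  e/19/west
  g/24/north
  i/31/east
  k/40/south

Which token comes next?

For the letter, letters move forward 2 places in the alphabet: a, c, e, g, i, k → m.
Second component — differences are 1, 3, 5, … (increasing by 2 each time): 15, 16, 19, 24, 31, 40 → 51.
Direction: repeats east → south → west → north, so east, south, west, north, east, south → west.
Combining the parts gives m/51/west.

m/51/west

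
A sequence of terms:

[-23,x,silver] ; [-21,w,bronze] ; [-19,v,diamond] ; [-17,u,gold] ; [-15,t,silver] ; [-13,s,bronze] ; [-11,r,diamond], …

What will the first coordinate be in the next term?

-9

First coordinate goes -23, -21, -19, -17, -15, -13, -11 → -9 (+2 each step).
Letter: letters move back 1 place in the alphabet; x, w, v, u, t, s, r → q.
Rank — repeats silver → bronze → diamond → gold: silver, bronze, diamond, gold, silver, bronze, diamond → gold.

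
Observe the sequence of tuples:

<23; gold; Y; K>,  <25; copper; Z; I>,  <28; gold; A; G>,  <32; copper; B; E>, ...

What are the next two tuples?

<37; gold; C; C>, <43; copper; D; A>

First slot — differences are 2, 3, 4, … (increasing by 1 each time): 23, 25, 28, 32 → 37 → 43.
Metal: alternates gold ↔ copper; gold, copper, gold, copper → gold → copper.
For the first letter, letters move forward 1 place in the alphabet, wrapping Z→A: Y, Z, A, B → C → D.
Second letter: K, I, G, E → C → A (letters move back 2 places in the alphabet).
So the next two tuples are <37; gold; C; C> and <43; copper; D; A>.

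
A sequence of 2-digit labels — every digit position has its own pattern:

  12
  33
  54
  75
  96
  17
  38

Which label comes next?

First digit: +2 each step, mod 10; 1, 3, 5, 7, 9, 1, 3 → 5.
For the second digit, +1 each step, mod 10: 2, 3, 4, 5, 6, 7, 8 → 9.
So the next label is 59.

59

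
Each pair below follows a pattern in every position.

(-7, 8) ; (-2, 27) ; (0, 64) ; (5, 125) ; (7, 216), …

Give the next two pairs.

First coordinate: -7, -2, 0, 5, 7 → 12 → 14 (alternating steps +5, +2, +5, +2, …).
Second coordinate: 8, 27, 64, 125, 216 → 343 → 512 (perfect cubes: 2³, 3³, 4³, …).
Putting the parts together: (12, 343) and then (14, 512).

(12, 343), (14, 512)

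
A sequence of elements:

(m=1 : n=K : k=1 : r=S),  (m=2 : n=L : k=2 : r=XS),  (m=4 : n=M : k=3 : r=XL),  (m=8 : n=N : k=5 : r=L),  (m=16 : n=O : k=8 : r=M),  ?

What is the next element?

(m=32 : n=P : k=13 : r=S)

M: ×2 each step; 1, 2, 4, 8, 16 → 32.
For the n, letters move forward 1 place in the alphabet: K, L, M, N, O → P.
K goes 1, 2, 3, 5, 8 → 13 (each term is the sum of the two before it).
R goes S, XS, XL, L, M → S (runs backward through clothing sizes XS→XL).
Combining the parts gives (m=32 : n=P : k=13 : r=S).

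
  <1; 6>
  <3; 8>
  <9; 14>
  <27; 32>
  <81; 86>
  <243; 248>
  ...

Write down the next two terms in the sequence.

For the first component, ×3 each step: 1, 3, 9, 27, 81, 243 → 729 → 2187.
Second component: always 5 more than the first component; 6, 8, 14, 32, 86, 248 → 734 → 2192.
So the next two terms are <729; 734> and <2187; 2192>.

<729; 734>, <2187; 2192>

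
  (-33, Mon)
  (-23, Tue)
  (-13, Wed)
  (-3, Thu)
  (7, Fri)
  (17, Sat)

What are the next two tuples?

First value goes -33, -23, -13, -3, 7, 17 → 27 → 37 (+10 each step).
Day: runs through the weekdays Mon→Sun; Mon, Tue, Wed, Thu, Fri, Sat → Sun → Mon.
So the next two tuples are (27, Sun) and (37, Mon).

(27, Sun), (37, Mon)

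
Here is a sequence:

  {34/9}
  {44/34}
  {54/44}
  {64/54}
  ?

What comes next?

First entry goes 34, 44, 54, 64 → 74 (+10 each step).
Second entry — always the previous value of the first entry: 9, 34, 44, 54 → 64.
Putting it together: {74/64}.

{74/64}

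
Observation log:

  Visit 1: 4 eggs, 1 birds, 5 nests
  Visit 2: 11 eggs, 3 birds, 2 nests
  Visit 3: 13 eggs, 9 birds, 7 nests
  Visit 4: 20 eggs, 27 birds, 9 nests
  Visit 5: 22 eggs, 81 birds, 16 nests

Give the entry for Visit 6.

Eggs: 4, 11, 13, 20, 22 → 29 (alternating steps +7, +2, +7, +2, …).
Birds: ×3 each step, so 1, 3, 9, 27, 81 → 243.
Nests: each term is the sum of the two before it; 5, 2, 7, 9, 16 → 25.
Combining the parts gives 29 eggs, 243 birds, 25 nests.

29 eggs, 243 birds, 25 nests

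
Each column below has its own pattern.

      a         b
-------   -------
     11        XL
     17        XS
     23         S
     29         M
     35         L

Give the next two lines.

41  XL; 47  XS

Column a goes 11, 17, 23, 29, 35 → 41 → 47 (+6 each step).
Column b — runs through clothing sizes XS→XL: XL, XS, S, M, L → XL → XS.
So the next two lines are 41  XL and 47  XS.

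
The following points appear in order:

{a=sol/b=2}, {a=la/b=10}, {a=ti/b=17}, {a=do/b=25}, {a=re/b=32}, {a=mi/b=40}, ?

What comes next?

For the a, runs through the solfège scale do→ti: sol, la, ti, do, re, mi → fa.
B: alternating steps +8, +7, +8, +7, …, so 2, 10, 17, 25, 32, 40 → 47.
Combining the parts gives {a=fa/b=47}.

{a=fa/b=47}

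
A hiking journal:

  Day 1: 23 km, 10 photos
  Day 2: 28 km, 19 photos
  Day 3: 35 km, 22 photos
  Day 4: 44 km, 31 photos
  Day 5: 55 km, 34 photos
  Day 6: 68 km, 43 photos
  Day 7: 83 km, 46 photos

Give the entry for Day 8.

100 km, 55 photos

Km — differences are 5, 7, 9, … (increasing by 2 each time): 23, 28, 35, 44, 55, 68, 83 → 100.
Photos: 10, 19, 22, 31, 34, 43, 46 → 55 (alternating steps +9, +3, +9, +3, …).
Combining the parts gives 100 km, 55 photos.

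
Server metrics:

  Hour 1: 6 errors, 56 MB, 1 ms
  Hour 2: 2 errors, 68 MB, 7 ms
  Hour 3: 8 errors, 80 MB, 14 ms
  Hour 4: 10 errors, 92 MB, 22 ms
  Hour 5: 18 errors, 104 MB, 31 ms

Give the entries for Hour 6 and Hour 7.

28 errors, 116 MB, 41 ms; 46 errors, 128 MB, 52 ms

Errors: 6, 2, 8, 10, 18 → 28 → 46 (each term is the sum of the two before it).
MB: 56, 68, 80, 92, 104 → 116 → 128 (+12 each step).
Ms: differences are 6, 7, 8, … (increasing by 1 each time); 1, 7, 14, 22, 31 → 41 → 52.
Putting the parts together: 28 errors, 116 MB, 41 ms and then 46 errors, 128 MB, 52 ms.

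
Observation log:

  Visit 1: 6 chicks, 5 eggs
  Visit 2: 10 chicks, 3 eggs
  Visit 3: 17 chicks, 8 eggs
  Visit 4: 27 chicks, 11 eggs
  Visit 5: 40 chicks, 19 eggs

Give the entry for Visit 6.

56 chicks, 30 eggs

Chicks: differences are 4, 7, 10, … (increasing by 3 each time), so 6, 10, 17, 27, 40 → 56.
Eggs: each term is the sum of the two before it, so 5, 3, 8, 11, 19 → 30.
Putting it together: 56 chicks, 30 eggs.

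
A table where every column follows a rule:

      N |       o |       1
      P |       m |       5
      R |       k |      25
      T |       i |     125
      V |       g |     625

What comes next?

X  e  3125

First letter — letters move forward 2 places in the alphabet: N, P, R, T, V → X.
Second letter: o, m, k, i, g → e (letters move back 2 places in the alphabet).
For the third component, ×5 each step: 1, 5, 25, 125, 625 → 3125.
So the next row is X  e  3125.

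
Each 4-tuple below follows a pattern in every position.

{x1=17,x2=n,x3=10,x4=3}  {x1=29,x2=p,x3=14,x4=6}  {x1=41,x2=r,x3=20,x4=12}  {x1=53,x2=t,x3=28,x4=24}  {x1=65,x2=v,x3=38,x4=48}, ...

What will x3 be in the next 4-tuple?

50

X1 — +12 each step: 17, 29, 41, 53, 65 → 77.
X2 goes n, p, r, t, v → x (letters move forward 2 places in the alphabet).
For the x3, differences are 4, 6, 8, … (increasing by 2 each time): 10, 14, 20, 28, 38 → 50.
X4 goes 3, 6, 12, 24, 48 → 96 (×2 each step).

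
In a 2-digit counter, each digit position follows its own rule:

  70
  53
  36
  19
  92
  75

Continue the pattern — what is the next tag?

For the first digit, −2 each step, mod 10: 7, 5, 3, 1, 9, 7 → 5.
Second digit: 0, 3, 6, 9, 2, 5 → 8 (+3 each step, mod 10).
So the next tag is 58.

58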